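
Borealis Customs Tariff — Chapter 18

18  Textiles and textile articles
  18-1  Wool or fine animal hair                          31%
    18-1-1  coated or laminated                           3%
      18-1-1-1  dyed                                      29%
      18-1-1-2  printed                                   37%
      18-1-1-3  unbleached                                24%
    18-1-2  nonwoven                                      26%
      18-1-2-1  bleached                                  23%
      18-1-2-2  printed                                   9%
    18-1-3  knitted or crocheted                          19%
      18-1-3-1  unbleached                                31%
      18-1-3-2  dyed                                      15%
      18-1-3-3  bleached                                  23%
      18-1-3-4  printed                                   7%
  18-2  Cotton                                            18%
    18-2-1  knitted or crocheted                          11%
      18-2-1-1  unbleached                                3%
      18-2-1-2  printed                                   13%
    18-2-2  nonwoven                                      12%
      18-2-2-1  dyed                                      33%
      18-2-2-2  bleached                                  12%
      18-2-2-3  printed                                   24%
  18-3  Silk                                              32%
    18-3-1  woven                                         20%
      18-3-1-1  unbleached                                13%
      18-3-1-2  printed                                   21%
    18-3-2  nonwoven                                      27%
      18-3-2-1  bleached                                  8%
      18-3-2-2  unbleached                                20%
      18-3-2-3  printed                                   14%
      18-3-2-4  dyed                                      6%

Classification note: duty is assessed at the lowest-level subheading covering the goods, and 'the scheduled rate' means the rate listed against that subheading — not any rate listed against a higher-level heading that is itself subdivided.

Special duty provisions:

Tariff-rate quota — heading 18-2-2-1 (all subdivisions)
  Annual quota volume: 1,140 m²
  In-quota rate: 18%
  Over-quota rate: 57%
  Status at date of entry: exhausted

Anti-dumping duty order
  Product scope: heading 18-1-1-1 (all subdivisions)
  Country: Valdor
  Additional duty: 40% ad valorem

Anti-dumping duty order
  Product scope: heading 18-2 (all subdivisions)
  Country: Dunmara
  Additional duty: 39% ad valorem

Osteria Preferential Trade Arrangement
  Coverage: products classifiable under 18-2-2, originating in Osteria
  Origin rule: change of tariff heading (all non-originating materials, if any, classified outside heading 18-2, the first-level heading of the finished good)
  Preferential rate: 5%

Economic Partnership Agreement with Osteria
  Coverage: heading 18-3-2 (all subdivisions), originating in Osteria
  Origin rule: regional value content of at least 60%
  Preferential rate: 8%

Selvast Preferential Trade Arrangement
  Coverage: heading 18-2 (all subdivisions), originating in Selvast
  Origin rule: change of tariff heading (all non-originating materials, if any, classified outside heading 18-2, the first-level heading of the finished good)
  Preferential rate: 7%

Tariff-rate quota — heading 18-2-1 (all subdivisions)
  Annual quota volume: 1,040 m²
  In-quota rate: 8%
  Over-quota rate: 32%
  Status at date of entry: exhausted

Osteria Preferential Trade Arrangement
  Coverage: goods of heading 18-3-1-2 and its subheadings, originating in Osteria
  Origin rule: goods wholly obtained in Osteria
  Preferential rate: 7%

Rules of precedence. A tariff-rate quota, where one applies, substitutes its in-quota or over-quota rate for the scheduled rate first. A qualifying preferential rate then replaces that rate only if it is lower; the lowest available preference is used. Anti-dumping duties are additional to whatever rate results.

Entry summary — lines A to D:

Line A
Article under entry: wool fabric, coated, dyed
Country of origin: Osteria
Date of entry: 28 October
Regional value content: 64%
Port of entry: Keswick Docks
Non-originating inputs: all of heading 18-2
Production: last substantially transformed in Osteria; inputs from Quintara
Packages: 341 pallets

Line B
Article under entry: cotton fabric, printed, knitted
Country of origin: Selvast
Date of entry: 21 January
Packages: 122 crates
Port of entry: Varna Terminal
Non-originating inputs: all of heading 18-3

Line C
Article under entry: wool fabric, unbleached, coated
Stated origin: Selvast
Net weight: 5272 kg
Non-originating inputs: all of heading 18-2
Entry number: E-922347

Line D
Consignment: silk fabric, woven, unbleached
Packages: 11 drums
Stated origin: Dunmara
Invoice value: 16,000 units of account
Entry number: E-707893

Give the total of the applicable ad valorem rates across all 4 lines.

Line A: wool → 18-1; coated → 18-1-1; dyed → 18-1-1-1. Scheduled 29%. Osteria agreement on 18-2-2: 18-1-1-1 not covered; Osteria agreement on 18-3-2: 18-1-1-1 not covered; Osteria agreement on 18-3-1-2: 18-1-1-1 not covered. → 29%.
Line B: cotton → 18-2; knitted → 18-2-1; printed → 18-2-1-2. Scheduled 13%. quota on 18-2-1 exhausted → over-quota 32%; Selvast agreement on 18-2: CTH met → 7% available; preferential 7%. → 7%.
Line C: wool → 18-1; coated → 18-1-1; unbleached → 18-1-1-3. Scheduled 24%. Selvast agreement on 18-2: 18-1-1-3 not covered. → 24%.
Line D: silk → 18-3; woven → 18-3-1; unbleached → 18-3-1-1. Scheduled 13%. No special measure applies. → 13%.
Sum: 29% + 7% + 24% + 13% = 73%.

73%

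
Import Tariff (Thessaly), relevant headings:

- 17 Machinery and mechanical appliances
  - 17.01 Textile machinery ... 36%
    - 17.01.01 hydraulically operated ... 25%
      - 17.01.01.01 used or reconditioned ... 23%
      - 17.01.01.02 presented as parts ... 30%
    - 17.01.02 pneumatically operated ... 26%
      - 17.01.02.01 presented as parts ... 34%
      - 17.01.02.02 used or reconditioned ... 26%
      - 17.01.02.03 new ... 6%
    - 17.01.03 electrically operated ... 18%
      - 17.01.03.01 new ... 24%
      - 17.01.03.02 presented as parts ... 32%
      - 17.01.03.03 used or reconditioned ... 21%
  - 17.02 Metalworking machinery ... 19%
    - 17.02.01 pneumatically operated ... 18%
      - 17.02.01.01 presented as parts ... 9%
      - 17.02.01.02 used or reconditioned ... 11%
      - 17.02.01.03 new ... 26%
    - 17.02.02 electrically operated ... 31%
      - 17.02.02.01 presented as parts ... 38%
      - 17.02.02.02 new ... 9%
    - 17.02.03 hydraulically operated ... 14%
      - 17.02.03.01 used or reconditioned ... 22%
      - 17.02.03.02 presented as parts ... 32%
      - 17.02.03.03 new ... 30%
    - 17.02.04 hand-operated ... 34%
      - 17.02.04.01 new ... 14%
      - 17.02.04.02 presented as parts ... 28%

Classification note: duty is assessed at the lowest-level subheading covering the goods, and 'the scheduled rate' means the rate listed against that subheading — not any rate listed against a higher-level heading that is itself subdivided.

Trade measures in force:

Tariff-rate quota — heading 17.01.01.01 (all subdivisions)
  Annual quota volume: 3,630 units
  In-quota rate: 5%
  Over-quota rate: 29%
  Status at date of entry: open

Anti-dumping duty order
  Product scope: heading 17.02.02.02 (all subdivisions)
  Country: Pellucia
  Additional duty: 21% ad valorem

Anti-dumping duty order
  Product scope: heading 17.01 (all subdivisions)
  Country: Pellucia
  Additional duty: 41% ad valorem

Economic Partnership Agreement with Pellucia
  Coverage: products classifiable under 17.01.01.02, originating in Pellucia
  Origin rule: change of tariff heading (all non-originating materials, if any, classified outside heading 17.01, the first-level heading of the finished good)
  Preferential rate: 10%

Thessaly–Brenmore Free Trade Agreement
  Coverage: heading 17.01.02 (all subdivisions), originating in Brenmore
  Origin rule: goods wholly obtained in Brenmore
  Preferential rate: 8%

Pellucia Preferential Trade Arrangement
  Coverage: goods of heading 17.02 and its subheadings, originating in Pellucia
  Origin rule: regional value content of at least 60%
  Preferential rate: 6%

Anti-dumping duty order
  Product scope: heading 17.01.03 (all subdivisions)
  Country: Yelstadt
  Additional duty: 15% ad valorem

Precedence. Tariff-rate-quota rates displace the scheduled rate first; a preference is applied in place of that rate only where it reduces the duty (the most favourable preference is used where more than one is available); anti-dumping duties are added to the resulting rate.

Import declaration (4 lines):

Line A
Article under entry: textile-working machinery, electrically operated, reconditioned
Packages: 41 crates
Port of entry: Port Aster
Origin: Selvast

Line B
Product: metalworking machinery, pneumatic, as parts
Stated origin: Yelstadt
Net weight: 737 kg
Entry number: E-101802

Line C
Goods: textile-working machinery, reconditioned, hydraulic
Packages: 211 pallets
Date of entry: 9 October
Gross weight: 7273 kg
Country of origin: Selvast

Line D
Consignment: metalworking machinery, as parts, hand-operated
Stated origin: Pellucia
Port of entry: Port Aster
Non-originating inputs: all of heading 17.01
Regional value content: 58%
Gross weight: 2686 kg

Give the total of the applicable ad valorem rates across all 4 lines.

63%

Line A: textile-working → 17.01; electrically operated → 17.01.03; reconditioned → 17.01.03.03. Scheduled 21%. No special measure applies. → 21%.
Line B: metalworking → 17.02; pneumatic → 17.02.01; as parts → 17.02.01.01. Scheduled 9%. No special measure applies. → 9%.
Line C: textile-working → 17.01; hydraulic → 17.01.01; reconditioned → 17.01.01.01. Scheduled 23%. quota on 17.01.01.01 open → in-quota 5%. → 5%.
Line D: metalworking → 17.02; hand-operated → 17.02.04; as parts → 17.02.04.02. Scheduled 28%. Pellucia agreement on 17.01.01.02: 17.02.04.02 not covered; Pellucia agreement on 17.02: RVC < 60%. → 28%.
Sum: 21% + 9% + 5% + 28% = 63%.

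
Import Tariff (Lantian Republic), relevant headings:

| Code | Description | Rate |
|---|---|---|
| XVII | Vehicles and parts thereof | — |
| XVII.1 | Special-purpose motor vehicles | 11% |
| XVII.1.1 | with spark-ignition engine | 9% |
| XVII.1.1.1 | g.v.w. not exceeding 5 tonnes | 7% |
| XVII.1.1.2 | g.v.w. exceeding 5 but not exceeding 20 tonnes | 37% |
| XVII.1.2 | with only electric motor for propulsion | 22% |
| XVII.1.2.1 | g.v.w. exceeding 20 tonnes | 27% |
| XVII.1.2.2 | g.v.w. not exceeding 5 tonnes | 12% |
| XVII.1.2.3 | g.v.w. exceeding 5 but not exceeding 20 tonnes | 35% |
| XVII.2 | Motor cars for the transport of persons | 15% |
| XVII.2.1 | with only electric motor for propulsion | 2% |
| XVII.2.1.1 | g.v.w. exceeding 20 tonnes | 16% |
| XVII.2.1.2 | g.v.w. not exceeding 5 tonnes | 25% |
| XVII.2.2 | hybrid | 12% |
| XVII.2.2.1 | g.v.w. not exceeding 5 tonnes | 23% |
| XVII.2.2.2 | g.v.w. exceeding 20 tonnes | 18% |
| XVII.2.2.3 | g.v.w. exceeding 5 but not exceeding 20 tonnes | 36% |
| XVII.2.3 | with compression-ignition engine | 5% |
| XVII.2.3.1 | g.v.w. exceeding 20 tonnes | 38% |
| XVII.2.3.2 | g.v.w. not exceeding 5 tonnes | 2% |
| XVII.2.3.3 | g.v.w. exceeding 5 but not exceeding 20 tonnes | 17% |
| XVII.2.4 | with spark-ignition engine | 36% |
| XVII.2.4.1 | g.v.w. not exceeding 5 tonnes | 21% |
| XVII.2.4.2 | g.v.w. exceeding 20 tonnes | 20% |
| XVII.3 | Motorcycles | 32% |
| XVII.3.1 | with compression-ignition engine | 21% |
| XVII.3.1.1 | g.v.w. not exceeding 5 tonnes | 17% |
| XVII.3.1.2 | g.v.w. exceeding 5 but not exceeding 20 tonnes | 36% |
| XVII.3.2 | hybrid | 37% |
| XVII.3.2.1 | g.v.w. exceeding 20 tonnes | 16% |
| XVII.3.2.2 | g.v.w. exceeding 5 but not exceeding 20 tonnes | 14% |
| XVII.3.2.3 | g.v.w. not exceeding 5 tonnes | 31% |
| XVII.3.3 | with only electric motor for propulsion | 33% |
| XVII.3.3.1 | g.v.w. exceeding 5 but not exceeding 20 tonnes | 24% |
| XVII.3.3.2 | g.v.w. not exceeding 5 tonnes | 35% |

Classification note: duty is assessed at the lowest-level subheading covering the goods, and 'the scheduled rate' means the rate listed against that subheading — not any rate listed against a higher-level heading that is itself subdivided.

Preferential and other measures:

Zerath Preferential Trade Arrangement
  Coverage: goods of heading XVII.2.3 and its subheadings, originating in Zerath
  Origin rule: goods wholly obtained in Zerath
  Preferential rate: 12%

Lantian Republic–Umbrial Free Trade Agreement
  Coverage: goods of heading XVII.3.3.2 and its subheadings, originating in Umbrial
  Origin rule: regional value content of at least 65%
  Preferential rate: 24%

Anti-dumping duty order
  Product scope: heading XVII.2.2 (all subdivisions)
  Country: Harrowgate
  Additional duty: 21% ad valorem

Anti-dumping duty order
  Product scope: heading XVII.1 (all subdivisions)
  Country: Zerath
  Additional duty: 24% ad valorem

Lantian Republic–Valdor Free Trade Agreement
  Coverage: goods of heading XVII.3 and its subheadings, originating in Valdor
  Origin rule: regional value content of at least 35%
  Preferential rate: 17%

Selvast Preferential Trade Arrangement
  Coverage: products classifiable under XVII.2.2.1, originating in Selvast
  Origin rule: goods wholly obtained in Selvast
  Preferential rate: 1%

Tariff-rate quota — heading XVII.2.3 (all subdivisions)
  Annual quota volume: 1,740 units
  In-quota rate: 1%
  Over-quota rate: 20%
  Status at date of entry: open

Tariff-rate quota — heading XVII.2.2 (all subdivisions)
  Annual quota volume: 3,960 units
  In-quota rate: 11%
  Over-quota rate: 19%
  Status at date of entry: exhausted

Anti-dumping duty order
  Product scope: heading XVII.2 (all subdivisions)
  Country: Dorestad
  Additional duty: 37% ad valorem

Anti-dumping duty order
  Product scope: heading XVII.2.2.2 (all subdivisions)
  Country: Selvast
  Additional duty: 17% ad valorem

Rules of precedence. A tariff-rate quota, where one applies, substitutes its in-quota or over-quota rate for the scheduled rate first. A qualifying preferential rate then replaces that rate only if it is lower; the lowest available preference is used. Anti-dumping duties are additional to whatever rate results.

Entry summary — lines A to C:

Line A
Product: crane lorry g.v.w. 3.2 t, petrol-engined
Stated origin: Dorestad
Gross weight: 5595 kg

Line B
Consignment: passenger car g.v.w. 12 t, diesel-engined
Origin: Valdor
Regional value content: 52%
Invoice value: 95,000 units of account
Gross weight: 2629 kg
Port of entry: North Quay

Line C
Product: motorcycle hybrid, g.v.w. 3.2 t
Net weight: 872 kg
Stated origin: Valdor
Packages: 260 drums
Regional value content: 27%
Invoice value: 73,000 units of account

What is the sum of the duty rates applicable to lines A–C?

39%

Line A: crane lorry → XVII.1; petrol-engined → XVII.1.1; g.v.w. 3.2 t → XVII.1.1.1. Scheduled 7%. No special measure applies. → 7%.
Line B: passenger car → XVII.2; diesel-engined → XVII.2.3; g.v.w. 12 t → XVII.2.3.3. Scheduled 17%. quota on XVII.2.3 open → in-quota 1%; Valdor agreement on XVII.3: XVII.2.3.3 not covered. → 1%.
Line C: motorcycle → XVII.3; hybrid → XVII.3.2; g.v.w. 3.2 t → XVII.3.2.3. Scheduled 31%. Valdor agreement on XVII.3: RVC < 35%. → 31%.
Sum: 7% + 1% + 31% = 39%.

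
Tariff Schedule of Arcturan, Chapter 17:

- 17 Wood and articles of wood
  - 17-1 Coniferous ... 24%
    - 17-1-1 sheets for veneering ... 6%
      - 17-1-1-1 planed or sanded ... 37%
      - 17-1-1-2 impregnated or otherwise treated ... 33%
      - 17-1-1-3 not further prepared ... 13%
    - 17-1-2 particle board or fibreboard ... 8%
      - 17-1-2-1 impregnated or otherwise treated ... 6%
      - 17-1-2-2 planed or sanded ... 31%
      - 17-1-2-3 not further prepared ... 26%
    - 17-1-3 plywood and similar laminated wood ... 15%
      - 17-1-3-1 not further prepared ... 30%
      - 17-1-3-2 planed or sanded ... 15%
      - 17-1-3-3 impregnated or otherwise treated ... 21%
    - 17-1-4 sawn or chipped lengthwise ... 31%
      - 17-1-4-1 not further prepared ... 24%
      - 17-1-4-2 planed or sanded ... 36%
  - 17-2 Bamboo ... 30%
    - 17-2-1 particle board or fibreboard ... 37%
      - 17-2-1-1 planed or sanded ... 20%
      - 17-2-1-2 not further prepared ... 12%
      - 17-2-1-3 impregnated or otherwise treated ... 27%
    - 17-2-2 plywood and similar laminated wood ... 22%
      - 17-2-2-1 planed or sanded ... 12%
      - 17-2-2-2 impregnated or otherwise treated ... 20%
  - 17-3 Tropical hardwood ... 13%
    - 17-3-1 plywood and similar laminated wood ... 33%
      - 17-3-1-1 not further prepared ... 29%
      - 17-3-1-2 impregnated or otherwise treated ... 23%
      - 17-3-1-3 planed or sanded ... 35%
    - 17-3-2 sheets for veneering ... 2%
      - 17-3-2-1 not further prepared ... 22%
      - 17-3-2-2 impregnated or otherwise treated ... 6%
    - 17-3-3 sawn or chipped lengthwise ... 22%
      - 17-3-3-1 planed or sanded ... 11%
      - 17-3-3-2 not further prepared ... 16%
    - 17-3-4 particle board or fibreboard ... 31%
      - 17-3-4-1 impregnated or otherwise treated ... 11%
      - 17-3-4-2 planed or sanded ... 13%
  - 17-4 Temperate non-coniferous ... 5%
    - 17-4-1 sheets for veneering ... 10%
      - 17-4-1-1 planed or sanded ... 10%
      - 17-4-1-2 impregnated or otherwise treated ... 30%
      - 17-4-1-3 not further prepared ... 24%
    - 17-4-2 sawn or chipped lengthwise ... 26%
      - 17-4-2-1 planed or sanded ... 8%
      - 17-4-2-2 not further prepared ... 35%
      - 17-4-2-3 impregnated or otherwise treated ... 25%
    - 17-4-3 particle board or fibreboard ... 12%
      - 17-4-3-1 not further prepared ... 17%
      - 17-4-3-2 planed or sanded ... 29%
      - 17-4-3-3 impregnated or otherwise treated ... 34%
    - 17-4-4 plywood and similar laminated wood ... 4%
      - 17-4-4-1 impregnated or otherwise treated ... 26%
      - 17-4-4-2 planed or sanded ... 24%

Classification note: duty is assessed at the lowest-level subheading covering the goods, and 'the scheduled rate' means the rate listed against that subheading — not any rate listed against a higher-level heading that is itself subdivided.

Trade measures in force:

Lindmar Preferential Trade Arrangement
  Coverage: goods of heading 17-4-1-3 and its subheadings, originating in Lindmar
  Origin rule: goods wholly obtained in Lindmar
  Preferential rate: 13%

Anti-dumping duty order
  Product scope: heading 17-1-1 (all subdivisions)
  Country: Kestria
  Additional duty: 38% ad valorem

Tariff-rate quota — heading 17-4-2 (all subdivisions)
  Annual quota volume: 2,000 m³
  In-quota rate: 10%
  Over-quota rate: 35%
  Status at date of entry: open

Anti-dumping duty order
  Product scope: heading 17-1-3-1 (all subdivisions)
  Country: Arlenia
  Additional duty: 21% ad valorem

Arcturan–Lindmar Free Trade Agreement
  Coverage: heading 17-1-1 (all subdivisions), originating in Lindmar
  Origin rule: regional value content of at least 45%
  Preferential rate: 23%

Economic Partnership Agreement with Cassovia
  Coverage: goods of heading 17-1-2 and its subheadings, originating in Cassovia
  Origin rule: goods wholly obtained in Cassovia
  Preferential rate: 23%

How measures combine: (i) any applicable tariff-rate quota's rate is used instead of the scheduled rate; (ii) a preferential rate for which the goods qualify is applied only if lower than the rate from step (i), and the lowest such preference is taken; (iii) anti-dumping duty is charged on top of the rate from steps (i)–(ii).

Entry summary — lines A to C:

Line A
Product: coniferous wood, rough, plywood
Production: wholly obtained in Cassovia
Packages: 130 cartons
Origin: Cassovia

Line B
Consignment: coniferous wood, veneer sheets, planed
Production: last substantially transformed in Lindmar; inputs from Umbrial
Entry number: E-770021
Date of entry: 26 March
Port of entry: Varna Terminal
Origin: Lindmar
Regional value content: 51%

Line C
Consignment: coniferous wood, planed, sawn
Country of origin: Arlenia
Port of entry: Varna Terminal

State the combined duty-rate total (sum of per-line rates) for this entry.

Line A: coniferous → 17-1; plywood → 17-1-3; rough → 17-1-3-1. Scheduled 30%. Cassovia agreement on 17-1-2: 17-1-3-1 not covered. → 30%.
Line B: coniferous → 17-1; veneer sheets → 17-1-1; planed → 17-1-1-1. Scheduled 37%. Lindmar agreement on 17-4-1-3: 17-1-1-1 not covered; Lindmar agreement on 17-1-1: RVC ≥ 45% → 23% available; preferential 23%. → 23%.
Line C: coniferous → 17-1; sawn → 17-1-4; planed → 17-1-4-2. Scheduled 36%. No special measure applies. → 36%.
Sum: 30% + 23% + 36% = 89%.

89%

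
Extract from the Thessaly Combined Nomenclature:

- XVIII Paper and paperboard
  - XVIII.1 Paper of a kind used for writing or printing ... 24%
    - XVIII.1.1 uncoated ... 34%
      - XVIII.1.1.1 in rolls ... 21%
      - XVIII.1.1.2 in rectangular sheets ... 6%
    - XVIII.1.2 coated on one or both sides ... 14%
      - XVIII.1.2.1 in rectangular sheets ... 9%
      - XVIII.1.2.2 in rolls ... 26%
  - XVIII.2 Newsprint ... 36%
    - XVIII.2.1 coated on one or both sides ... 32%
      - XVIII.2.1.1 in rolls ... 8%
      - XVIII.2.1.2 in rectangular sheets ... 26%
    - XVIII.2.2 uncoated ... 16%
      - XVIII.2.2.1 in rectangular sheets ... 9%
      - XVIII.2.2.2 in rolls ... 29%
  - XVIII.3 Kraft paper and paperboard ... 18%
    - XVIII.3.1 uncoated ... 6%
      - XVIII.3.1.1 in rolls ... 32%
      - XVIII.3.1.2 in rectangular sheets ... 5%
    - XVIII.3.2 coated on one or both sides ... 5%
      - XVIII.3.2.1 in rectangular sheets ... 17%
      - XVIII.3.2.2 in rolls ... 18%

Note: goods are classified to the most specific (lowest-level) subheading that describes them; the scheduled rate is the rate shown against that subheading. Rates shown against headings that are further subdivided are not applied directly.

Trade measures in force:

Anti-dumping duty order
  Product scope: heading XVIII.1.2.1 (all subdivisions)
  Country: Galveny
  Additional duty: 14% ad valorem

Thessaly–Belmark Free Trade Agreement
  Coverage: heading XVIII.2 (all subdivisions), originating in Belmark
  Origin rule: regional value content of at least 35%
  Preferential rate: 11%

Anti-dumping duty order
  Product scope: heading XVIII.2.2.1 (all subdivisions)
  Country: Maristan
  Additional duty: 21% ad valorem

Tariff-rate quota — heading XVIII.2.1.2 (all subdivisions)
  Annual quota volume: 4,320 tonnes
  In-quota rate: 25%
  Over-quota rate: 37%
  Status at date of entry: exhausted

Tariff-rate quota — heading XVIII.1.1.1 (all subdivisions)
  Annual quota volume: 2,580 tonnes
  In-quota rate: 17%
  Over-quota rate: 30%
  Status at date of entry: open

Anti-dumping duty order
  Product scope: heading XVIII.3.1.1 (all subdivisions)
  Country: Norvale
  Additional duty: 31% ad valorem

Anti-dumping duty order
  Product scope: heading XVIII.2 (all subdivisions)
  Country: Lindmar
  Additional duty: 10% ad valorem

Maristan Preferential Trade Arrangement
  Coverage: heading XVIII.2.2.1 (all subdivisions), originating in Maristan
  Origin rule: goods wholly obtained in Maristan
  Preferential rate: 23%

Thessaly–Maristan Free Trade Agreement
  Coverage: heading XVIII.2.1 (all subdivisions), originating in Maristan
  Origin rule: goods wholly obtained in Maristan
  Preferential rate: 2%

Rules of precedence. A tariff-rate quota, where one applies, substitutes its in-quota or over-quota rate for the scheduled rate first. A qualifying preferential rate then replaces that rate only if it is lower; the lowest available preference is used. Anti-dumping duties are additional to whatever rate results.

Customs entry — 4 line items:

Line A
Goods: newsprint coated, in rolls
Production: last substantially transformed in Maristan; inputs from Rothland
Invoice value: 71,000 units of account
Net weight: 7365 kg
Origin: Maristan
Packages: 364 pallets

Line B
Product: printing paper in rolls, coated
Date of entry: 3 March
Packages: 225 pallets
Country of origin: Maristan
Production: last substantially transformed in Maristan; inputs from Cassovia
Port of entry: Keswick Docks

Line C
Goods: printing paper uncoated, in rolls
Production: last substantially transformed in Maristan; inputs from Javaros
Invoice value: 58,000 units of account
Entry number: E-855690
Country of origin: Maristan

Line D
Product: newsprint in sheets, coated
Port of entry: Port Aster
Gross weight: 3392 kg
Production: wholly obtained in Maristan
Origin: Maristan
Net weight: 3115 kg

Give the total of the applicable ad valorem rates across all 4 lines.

53%

Line A: newsprint → XVIII.2; coated → XVIII.2.1; in rolls → XVIII.2.1.1. Scheduled 8%. Maristan agreement on XVIII.2.2.1: XVIII.2.1.1 not covered; Maristan agreement on XVIII.2.1: not wholly obtained. → 8%.
Line B: printing paper → XVIII.1; coated → XVIII.1.2; in rolls → XVIII.1.2.2. Scheduled 26%. Maristan agreement on XVIII.2.2.1: XVIII.1.2.2 not covered; Maristan agreement on XVIII.2.1: XVIII.1.2.2 not covered. → 26%.
Line C: printing paper → XVIII.1; uncoated → XVIII.1.1; in rolls → XVIII.1.1.1. Scheduled 21%. quota on XVIII.1.1.1 open → in-quota 17%; Maristan agreement on XVIII.2.2.1: XVIII.1.1.1 not covered; Maristan agreement on XVIII.2.1: XVIII.1.1.1 not covered. → 17%.
Line D: newsprint → XVIII.2; coated → XVIII.2.1; in sheets → XVIII.2.1.2. Scheduled 26%. quota on XVIII.2.1.2 exhausted → over-quota 37%; Maristan agreement on XVIII.2.2.1: XVIII.2.1.2 not covered; Maristan agreement on XVIII.2.1: wholly obtained → 2% available; preferential 2%. → 2%.
Sum: 8% + 26% + 17% + 2% = 53%.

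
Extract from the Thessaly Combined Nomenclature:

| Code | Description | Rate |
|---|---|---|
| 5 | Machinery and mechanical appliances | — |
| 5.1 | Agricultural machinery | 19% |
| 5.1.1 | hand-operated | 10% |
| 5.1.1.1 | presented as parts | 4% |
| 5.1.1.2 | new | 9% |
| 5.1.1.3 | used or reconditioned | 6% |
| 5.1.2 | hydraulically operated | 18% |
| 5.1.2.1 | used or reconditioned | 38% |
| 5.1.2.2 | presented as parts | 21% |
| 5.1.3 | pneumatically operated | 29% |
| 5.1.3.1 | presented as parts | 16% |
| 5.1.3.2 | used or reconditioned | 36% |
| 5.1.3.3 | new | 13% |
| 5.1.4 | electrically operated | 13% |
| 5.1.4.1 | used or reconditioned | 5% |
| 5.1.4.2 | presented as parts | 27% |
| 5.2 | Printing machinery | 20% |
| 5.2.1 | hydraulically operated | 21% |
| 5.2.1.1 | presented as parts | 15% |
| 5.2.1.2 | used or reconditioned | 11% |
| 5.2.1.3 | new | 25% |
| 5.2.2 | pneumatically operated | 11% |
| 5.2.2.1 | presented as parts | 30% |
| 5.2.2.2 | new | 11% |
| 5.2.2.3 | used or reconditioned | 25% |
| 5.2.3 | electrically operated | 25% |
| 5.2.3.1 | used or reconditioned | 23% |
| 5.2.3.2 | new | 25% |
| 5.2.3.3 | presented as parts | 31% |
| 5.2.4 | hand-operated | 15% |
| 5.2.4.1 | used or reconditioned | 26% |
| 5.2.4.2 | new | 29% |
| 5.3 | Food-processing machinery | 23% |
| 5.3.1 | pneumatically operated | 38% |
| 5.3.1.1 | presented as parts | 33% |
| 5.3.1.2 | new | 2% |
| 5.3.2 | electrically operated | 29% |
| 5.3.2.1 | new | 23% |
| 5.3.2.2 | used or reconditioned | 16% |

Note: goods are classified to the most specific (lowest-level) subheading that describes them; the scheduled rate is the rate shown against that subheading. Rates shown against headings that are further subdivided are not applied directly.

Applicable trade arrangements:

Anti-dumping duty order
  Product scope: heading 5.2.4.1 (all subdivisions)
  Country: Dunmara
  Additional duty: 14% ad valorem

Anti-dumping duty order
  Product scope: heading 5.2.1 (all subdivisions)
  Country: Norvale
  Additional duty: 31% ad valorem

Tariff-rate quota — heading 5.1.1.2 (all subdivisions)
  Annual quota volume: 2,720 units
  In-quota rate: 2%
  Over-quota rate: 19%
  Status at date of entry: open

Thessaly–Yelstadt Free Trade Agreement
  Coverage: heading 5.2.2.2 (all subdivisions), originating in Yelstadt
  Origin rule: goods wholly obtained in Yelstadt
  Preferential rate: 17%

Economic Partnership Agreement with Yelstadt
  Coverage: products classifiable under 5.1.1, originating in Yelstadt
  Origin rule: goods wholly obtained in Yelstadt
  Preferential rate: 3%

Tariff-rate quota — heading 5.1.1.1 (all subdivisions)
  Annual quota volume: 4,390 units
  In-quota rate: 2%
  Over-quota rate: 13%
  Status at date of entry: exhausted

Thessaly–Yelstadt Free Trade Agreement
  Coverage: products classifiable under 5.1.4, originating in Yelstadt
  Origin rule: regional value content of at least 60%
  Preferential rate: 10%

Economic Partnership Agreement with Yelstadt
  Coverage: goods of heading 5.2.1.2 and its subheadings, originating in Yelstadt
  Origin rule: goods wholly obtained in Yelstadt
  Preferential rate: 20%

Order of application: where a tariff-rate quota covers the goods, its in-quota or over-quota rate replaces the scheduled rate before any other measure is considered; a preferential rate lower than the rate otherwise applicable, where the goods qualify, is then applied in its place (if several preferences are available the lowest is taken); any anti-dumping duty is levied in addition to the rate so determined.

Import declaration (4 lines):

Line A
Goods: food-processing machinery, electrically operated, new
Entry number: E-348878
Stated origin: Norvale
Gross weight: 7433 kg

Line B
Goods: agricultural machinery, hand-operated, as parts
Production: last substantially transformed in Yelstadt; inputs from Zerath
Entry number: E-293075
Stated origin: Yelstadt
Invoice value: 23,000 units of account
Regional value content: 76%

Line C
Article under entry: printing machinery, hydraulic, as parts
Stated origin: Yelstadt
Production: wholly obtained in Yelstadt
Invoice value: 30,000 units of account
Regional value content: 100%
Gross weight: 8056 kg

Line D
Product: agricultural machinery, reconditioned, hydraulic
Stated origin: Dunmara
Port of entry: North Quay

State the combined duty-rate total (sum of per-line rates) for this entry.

89%

Line A: food-processing → 5.3; electrically operated → 5.3.2; new → 5.3.2.1. Scheduled 23%. No special measure applies. → 23%.
Line B: agricultural → 5.1; hand-operated → 5.1.1; as parts → 5.1.1.1. Scheduled 4%. quota on 5.1.1.1 exhausted → over-quota 13%; Yelstadt agreement on 5.2.2.2: 5.1.1.1 not covered; Yelstadt agreement on 5.1.1: not wholly obtained; Yelstadt agreement on 5.1.4: 5.1.1.1 not covered; Yelstadt agreement on 5.2.1.2: 5.1.1.1 not covered. → 13%.
Line C: printing → 5.2; hydraulic → 5.2.1; as parts → 5.2.1.1. Scheduled 15%. Yelstadt agreement on 5.2.2.2: 5.2.1.1 not covered; Yelstadt agreement on 5.1.1: 5.2.1.1 not covered; Yelstadt agreement on 5.1.4: 5.2.1.1 not covered; Yelstadt agreement on 5.2.1.2: 5.2.1.1 not covered. → 15%.
Line D: agricultural → 5.1; hydraulic → 5.1.2; reconditioned → 5.1.2.1. Scheduled 38%. No special measure applies. → 38%.
Sum: 23% + 13% + 15% + 38% = 89%.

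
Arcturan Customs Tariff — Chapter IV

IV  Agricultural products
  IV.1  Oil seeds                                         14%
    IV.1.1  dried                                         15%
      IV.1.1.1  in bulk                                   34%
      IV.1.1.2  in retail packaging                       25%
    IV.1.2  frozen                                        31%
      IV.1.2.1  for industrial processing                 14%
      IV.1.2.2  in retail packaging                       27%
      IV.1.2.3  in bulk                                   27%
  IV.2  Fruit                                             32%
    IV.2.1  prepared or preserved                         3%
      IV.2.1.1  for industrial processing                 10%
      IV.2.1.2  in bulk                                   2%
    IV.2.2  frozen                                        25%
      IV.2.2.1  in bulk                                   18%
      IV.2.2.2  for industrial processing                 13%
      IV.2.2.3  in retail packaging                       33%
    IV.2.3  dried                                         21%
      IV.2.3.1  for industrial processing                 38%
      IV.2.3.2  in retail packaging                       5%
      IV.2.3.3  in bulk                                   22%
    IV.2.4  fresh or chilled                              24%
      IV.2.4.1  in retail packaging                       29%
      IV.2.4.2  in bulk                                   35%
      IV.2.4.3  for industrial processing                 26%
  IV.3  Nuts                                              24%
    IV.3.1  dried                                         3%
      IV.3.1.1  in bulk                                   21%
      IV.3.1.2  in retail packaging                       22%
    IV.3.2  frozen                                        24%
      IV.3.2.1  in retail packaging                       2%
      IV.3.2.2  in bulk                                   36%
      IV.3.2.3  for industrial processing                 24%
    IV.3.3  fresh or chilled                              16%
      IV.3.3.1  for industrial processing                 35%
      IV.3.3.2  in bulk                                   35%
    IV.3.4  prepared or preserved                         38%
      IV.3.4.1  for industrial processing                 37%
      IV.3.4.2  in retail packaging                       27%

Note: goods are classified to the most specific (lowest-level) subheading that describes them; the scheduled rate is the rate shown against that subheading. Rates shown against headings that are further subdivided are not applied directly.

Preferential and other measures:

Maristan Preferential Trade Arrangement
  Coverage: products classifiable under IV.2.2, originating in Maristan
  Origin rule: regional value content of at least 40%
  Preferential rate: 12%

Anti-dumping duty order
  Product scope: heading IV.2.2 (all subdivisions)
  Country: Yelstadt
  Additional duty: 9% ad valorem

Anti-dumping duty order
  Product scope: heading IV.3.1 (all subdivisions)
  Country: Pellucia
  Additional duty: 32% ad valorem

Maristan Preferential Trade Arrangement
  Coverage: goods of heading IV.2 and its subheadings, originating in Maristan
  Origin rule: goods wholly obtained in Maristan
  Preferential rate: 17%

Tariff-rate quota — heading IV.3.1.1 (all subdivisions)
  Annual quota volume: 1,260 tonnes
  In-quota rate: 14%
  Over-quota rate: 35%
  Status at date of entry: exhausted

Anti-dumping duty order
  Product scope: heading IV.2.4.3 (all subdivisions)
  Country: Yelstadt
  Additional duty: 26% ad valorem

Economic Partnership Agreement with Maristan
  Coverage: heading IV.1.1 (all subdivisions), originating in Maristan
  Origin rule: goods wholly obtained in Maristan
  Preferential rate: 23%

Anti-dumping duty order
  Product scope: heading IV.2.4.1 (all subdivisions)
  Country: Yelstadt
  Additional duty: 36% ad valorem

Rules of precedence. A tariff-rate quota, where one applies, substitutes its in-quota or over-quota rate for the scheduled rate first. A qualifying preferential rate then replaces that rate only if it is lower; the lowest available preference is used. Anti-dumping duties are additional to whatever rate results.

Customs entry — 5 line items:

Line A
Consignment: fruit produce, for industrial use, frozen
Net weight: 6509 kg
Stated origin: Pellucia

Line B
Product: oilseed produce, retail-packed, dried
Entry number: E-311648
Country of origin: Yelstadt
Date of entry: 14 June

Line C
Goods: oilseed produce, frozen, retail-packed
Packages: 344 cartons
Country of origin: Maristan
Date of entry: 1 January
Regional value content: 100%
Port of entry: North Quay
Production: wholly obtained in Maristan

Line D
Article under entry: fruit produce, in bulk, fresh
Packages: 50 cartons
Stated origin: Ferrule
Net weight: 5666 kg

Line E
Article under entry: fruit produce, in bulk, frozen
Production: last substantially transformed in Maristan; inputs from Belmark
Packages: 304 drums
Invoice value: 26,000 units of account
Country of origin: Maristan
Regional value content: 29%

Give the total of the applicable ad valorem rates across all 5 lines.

Line A: fruit → IV.2; frozen → IV.2.2; for industrial use → IV.2.2.2. Scheduled 13%. No special measure applies. → 13%.
Line B: oilseed → IV.1; dried → IV.1.1; retail-packed → IV.1.1.2. Scheduled 25%. No special measure applies. → 25%.
Line C: oilseed → IV.1; frozen → IV.1.2; retail-packed → IV.1.2.2. Scheduled 27%. Maristan agreement on IV.2.2: IV.1.2.2 not covered; Maristan agreement on IV.2: IV.1.2.2 not covered; Maristan agreement on IV.1.1: IV.1.2.2 not covered. → 27%.
Line D: fruit → IV.2; fresh → IV.2.4; in bulk → IV.2.4.2. Scheduled 35%. No special measure applies. → 35%.
Line E: fruit → IV.2; frozen → IV.2.2; in bulk → IV.2.2.1. Scheduled 18%. Maristan agreement on IV.2.2: RVC < 40%; Maristan agreement on IV.2: not wholly obtained; Maristan agreement on IV.1.1: IV.2.2.1 not covered. → 18%.
Sum: 13% + 25% + 27% + 35% + 18% = 118%.

118%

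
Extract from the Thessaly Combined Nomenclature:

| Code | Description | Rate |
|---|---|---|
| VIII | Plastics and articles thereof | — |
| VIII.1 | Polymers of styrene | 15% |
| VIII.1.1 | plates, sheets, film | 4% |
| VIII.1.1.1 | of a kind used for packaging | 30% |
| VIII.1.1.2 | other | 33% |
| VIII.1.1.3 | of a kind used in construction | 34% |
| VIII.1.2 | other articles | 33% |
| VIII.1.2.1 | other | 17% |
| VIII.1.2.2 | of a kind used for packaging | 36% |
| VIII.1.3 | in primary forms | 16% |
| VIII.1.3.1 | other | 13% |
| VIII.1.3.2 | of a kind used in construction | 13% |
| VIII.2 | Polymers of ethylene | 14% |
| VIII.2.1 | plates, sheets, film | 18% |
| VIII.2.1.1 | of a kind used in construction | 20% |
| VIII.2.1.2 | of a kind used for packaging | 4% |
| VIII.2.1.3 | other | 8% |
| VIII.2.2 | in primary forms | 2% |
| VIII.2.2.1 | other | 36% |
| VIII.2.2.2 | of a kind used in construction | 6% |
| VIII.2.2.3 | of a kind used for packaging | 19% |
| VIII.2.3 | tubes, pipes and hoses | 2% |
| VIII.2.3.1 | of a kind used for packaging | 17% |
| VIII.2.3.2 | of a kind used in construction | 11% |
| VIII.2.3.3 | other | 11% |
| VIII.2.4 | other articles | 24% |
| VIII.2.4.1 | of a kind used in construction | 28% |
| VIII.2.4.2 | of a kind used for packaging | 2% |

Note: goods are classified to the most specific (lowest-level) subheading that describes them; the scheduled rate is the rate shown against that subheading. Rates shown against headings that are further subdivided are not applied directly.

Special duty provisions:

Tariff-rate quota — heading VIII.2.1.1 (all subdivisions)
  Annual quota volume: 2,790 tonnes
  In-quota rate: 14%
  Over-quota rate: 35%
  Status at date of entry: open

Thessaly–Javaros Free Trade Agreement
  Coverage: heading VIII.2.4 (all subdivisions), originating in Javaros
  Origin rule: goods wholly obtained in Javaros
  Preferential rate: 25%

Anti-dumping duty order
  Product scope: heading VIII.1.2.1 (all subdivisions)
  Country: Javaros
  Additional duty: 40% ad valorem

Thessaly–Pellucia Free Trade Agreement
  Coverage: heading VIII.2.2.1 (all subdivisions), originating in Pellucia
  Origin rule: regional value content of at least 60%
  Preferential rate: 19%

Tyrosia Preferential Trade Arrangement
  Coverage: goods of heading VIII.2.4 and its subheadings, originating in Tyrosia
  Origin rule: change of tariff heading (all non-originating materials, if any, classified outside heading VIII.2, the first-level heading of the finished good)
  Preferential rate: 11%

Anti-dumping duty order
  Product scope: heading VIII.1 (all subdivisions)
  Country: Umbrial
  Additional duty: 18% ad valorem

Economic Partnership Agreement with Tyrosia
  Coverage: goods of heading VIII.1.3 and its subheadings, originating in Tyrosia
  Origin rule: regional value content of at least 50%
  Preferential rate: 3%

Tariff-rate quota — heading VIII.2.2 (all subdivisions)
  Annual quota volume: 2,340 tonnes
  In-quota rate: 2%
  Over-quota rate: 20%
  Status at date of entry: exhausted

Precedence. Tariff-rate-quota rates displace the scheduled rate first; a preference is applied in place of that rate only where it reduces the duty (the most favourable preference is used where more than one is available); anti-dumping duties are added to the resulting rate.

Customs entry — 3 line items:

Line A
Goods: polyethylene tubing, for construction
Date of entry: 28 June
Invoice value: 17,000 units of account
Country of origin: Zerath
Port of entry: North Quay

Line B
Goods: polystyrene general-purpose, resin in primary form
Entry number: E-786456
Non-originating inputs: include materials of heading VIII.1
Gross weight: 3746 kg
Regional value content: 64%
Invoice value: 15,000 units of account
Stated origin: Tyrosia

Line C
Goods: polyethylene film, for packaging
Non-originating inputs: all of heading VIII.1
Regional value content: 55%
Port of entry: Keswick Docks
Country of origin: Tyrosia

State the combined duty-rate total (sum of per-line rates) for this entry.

18%

Line A: polyethylene → VIII.2; tubing → VIII.2.3; for construction → VIII.2.3.2. Scheduled 11%. No special measure applies. → 11%.
Line B: polystyrene → VIII.1; resin in primary form → VIII.1.3; general-purpose → VIII.1.3.1. Scheduled 13%. Tyrosia agreement on VIII.2.4: VIII.1.3.1 not covered; Tyrosia agreement on VIII.1.3: RVC ≥ 50% → 3% available; preferential 3%. → 3%.
Line C: polyethylene → VIII.2; film → VIII.2.1; for packaging → VIII.2.1.2. Scheduled 4%. Tyrosia agreement on VIII.2.4: VIII.2.1.2 not covered; Tyrosia agreement on VIII.1.3: VIII.2.1.2 not covered. → 4%.
Sum: 11% + 3% + 4% = 18%.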